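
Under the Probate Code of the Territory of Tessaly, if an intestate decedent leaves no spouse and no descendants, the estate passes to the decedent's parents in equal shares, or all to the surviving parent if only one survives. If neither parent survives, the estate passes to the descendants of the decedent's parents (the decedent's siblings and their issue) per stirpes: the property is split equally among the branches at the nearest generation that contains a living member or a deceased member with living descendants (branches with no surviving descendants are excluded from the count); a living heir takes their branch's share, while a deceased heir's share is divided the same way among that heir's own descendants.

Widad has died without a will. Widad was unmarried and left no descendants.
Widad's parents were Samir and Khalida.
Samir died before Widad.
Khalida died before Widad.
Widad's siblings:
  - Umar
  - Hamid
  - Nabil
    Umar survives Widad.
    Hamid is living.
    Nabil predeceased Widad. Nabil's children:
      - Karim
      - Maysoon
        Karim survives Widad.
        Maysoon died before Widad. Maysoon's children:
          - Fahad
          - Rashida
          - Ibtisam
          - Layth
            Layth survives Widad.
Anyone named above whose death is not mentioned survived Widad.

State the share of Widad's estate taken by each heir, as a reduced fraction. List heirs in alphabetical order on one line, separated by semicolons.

Neither parent survives and there are no descendants, so the estate passes to Widad's siblings and their issue per stirpes.
The estate is divided into 3 equal shares of 1/3 among Umar, Hamid, Nabil.
Umar is living and takes 1/3.
Hamid is living and takes 1/3.
Nabil predeceased; the 1/3 allotted to Nabil's branch passes to Nabil's issue by representation.
The 1/3 is divided into 2 equal shares of 1/6 among Karim, Maysoon.
Karim is living and takes 1/6.
Maysoon predeceased; the 1/6 allotted to Maysoon's branch passes to Maysoon's issue by representation.
The 1/6 is divided into 4 equal shares of 1/24 among Fahad, Rashida, Ibtisam, Layth.
Fahad is living and takes 1/24.
Rashida is living and takes 1/24.
Ibtisam is living and takes 1/24.
Layth is living and takes 1/24.

Fahad 1/24; Hamid 1/3; Ibtisam 1/24; Karim 1/6; Layth 1/24; Rashida 1/24; Umar 1/3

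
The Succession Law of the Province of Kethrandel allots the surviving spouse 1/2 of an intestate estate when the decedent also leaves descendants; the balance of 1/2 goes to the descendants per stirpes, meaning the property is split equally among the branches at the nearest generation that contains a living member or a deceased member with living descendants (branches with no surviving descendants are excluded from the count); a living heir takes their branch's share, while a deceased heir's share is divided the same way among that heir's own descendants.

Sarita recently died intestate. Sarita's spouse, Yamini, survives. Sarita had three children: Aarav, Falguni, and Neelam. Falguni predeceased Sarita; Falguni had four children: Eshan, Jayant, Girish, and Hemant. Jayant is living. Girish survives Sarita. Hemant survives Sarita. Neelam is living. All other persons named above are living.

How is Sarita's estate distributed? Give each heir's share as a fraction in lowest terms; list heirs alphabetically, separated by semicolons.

Yamini, as surviving spouse, takes 1/2.
The remaining 1/2 passes to Sarita's descendants per stirpes.
The 1/2 is divided into 3 equal shares of 1/6 among Aarav, Falguni, Neelam.
Aarav is living and takes 1/6.
Falguni predeceased; the 1/6 allotted to Falguni's branch passes to Falguni's issue by representation.
The 1/6 is divided into 4 equal shares of 1/24 among Eshan, Jayant, Girish, Hemant.
Eshan is living and takes 1/24.
Jayant is living and takes 1/24.
Girish is living and takes 1/24.
Hemant is living and takes 1/24.
Neelam is living and takes 1/6.

Aarav 1/6; Eshan 1/24; Girish 1/24; Hemant 1/24; Jayant 1/24; Neelam 1/6; Yamini 1/2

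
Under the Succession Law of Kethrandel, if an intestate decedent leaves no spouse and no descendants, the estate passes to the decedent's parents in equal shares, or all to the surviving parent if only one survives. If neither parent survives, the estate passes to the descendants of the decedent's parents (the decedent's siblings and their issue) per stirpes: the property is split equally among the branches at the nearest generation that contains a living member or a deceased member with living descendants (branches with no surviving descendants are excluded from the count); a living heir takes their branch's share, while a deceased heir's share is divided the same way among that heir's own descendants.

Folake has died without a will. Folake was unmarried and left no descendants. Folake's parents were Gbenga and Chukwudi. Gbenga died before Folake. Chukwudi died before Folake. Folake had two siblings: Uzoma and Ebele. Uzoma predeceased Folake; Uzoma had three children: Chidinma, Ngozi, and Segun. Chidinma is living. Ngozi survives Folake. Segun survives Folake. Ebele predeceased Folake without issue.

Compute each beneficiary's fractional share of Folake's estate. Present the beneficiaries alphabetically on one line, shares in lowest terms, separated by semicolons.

Chidinma 1/3; Ngozi 1/3; Segun 1/3

Neither parent survives and there are no descendants, so the estate passes to Folake's siblings and their issue per stirpes.
Ebele left no surviving issue, so that branch lapses and is disregarded.
Uzoma's line is the sole branch at this level, so the full 1 passes to Uzoma's issue by representation.
The estate is divided into 3 equal shares of 1/3 among Chidinma, Ngozi, Segun.
Chidinma is living and takes 1/3.
Ngozi is living and takes 1/3.
Segun is living and takes 1/3.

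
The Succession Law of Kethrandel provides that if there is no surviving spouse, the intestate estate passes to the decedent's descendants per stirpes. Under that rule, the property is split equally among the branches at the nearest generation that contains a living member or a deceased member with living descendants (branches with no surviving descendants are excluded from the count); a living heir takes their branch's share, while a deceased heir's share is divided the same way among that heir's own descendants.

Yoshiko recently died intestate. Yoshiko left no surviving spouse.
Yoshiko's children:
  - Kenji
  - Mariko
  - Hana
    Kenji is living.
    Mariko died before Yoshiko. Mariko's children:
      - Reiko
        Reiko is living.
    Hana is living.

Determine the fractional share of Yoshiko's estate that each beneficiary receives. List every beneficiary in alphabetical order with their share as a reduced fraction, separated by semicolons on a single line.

Hana 1/3; Kenji 1/3; Reiko 1/3

There is no surviving spouse, so the entire estate passes to Yoshiko's descendants per stirpes.
The estate is divided into 3 equal shares of 1/3 among Kenji, Mariko, Hana.
Kenji is living and takes 1/3.
Mariko predeceased; the 1/3 allotted to Mariko's branch passes to Mariko's issue by representation.
Reiko is the sole taker at this level and receives the full 1/3.
Hana is living and takes 1/3.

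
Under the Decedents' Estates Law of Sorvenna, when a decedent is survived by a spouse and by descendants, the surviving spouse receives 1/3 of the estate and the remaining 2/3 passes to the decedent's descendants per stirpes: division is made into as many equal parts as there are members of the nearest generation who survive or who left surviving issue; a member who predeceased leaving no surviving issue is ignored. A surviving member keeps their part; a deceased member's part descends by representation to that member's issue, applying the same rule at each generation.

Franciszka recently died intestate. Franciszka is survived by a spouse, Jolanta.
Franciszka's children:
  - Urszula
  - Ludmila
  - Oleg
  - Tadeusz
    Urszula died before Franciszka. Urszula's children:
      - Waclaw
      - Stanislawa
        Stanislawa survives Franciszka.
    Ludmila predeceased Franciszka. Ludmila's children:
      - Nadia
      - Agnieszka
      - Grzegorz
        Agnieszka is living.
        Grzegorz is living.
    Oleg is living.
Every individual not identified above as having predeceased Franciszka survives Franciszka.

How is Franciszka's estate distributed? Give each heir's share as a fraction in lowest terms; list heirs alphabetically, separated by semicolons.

Agnieszka 1/18; Grzegorz 1/18; Jolanta 1/3; Nadia 1/18; Oleg 1/6; Stanislawa 1/12; Tadeusz 1/6; Waclaw 1/12

Jolanta, as surviving spouse, takes 1/3.
The remaining 2/3 passes to Franciszka's descendants per stirpes.
The 2/3 is divided into 4 equal shares of 1/6 among Urszula, Ludmila, Oleg, Tadeusz.
Urszula predeceased; the 1/6 allotted to Urszula's branch passes to Urszula's issue by representation.
The 1/6 is divided into 2 equal shares of 1/12 among Waclaw, Stanislawa.
Waclaw is living and takes 1/12.
Stanislawa is living and takes 1/12.
Ludmila predeceased; the 1/6 allotted to Ludmila's branch passes to Ludmila's issue by representation.
The 1/6 is divided into 3 equal shares of 1/18 among Nadia, Agnieszka, Grzegorz.
Nadia is living and takes 1/18.
Agnieszka is living and takes 1/18.
Grzegorz is living and takes 1/18.
Oleg is living and takes 1/6.
Tadeusz is living and takes 1/6.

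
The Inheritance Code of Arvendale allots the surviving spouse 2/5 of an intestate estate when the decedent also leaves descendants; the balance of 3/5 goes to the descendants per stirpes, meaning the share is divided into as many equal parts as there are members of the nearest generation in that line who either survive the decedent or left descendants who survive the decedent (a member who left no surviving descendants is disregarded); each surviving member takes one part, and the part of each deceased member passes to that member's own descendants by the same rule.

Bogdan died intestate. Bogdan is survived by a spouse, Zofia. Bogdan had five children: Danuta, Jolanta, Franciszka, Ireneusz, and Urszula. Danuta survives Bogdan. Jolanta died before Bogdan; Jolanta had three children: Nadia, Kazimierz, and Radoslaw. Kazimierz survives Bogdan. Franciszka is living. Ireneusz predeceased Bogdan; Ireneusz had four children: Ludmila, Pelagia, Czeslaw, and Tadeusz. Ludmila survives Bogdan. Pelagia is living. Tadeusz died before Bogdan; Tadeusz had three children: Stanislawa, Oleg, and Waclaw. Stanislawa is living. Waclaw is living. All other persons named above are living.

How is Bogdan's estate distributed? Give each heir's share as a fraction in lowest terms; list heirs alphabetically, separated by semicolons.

Zofia, as surviving spouse, takes 2/5.
The remaining 3/5 passes to Bogdan's descendants per stirpes.
The 3/5 is divided into 5 equal shares of 3/25 among Danuta, Jolanta, Franciszka, Ireneusz, Urszula.
Danuta is living and takes 3/25.
Jolanta predeceased; the 3/25 allotted to Jolanta's branch passes to Jolanta's issue by representation.
The 3/25 is divided into 3 equal shares of 1/25 among Nadia, Kazimierz, Radoslaw.
Nadia is living and takes 1/25.
Kazimierz is living and takes 1/25.
Radoslaw is living and takes 1/25.
Franciszka is living and takes 3/25.
Ireneusz predeceased; the 3/25 allotted to Ireneusz's branch passes to Ireneusz's issue by representation.
The 3/25 is divided into 4 equal shares of 3/100 among Ludmila, Pelagia, Czeslaw, Tadeusz.
Ludmila is living and takes 3/100.
Pelagia is living and takes 3/100.
Czeslaw is living and takes 3/100.
Tadeusz predeceased; the 3/100 allotted to Tadeusz's branch passes to Tadeusz's issue by representation.
The 3/100 is divided into 3 equal shares of 1/100 among Stanislawa, Oleg, Waclaw.
Stanislawa is living and takes 1/100.
Oleg is living and takes 1/100.
Waclaw is living and takes 1/100.
Urszula is living and takes 3/25.

Czeslaw 3/100; Danuta 3/25; Franciszka 3/25; Kazimierz 1/25; Ludmila 3/100; Nadia 1/25; Oleg 1/100; Pelagia 3/100; Radoslaw 1/25; Stanislawa 1/100; Urszula 3/25; Waclaw 1/100; Zofia 2/5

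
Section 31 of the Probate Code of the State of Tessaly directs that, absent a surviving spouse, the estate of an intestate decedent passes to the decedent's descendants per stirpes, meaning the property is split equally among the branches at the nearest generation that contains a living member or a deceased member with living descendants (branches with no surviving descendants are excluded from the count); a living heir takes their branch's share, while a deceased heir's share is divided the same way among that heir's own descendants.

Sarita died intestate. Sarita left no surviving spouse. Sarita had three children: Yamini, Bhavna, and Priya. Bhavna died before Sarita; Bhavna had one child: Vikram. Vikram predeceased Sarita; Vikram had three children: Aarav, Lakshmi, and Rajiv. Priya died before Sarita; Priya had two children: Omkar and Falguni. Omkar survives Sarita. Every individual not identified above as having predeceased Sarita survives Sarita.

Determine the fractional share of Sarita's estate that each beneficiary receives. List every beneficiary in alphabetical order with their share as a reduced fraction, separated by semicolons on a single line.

There is no surviving spouse, so the entire estate passes to Sarita's descendants per stirpes.
The estate is divided into 3 equal shares of 1/3 among Yamini, Bhavna, Priya.
Yamini is living and takes 1/3.
Bhavna predeceased; the 1/3 allotted to Bhavna's branch passes to Bhavna's issue by representation.
Vikram's line is the sole branch at this level, so the full 1/3 passes to Vikram's issue by representation.
The 1/3 is divided into 3 equal shares of 1/9 among Aarav, Lakshmi, Rajiv.
Aarav is living and takes 1/9.
Lakshmi is living and takes 1/9.
Rajiv is living and takes 1/9.
Priya predeceased; the 1/3 allotted to Priya's branch passes to Priya's issue by representation.
The 1/3 is divided into 2 equal shares of 1/6 among Omkar, Falguni.
Omkar is living and takes 1/6.
Falguni is living and takes 1/6.

Aarav 1/9; Falguni 1/6; Lakshmi 1/9; Omkar 1/6; Rajiv 1/9; Yamini 1/3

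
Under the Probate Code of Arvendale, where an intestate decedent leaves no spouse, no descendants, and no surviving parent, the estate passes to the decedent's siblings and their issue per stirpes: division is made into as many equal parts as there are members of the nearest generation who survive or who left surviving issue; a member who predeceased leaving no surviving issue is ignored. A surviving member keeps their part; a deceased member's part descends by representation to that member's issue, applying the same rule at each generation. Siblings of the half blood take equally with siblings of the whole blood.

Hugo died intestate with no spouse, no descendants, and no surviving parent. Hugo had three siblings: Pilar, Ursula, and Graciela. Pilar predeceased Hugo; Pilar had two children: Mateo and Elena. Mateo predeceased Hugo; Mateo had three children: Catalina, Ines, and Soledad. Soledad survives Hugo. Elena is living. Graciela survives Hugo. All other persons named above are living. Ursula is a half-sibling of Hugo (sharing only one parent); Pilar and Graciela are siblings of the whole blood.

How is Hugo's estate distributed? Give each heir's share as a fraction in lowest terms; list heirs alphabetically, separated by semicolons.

Catalina 1/18; Elena 1/6; Graciela 1/3; Ines 1/18; Soledad 1/18; Ursula 1/3

No spouse, descendants, or parent survives, so the estate passes to Hugo's siblings per stirpes.
Half-blood and whole-blood siblings take equally under the stated rule.
The estate is divided into 3 equal shares of 1/3 among Pilar, Ursula, Graciela.
Pilar predeceased; the 1/3 allotted to Pilar's branch passes to Pilar's issue by representation.
The 1/3 is divided into 2 equal shares of 1/6 among Mateo, Elena.
Mateo predeceased; the 1/6 allotted to Mateo's branch passes to Mateo's issue by representation.
The 1/6 is divided into 3 equal shares of 1/18 among Catalina, Ines, Soledad.
Catalina is living and takes 1/18.
Ines is living and takes 1/18.
Soledad is living and takes 1/18.
Elena is living and takes 1/6.
Ursula is living and takes 1/3.
Graciela is living and takes 1/3.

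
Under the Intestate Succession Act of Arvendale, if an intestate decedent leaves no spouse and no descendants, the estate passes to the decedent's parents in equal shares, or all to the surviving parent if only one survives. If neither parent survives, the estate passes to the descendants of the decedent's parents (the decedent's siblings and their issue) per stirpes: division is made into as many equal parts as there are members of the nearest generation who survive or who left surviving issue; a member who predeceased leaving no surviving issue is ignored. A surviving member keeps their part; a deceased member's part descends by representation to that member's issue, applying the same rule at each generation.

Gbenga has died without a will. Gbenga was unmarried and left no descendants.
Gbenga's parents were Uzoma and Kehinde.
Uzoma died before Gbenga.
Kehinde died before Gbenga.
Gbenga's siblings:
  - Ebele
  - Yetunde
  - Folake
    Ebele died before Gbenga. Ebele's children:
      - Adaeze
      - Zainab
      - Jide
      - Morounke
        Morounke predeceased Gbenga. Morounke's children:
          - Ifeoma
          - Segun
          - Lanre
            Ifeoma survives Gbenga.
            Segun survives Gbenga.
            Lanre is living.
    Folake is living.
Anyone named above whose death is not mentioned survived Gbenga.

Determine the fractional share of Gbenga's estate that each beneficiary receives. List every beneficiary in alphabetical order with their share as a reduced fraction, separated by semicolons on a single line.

Adaeze 1/12; Folake 1/3; Ifeoma 1/36; Jide 1/12; Lanre 1/36; Segun 1/36; Yetunde 1/3; Zainab 1/12

Neither parent survives and there are no descendants, so the estate passes to Gbenga's siblings and their issue per stirpes.
The estate is divided into 3 equal shares of 1/3 among Ebele, Yetunde, Folake.
Ebele predeceased; the 1/3 allotted to Ebele's branch passes to Ebele's issue by representation.
The 1/3 is divided into 4 equal shares of 1/12 among Adaeze, Zainab, Jide, Morounke.
Adaeze is living and takes 1/12.
Zainab is living and takes 1/12.
Jide is living and takes 1/12.
Morounke predeceased; the 1/12 allotted to Morounke's branch passes to Morounke's issue by representation.
The 1/12 is divided into 3 equal shares of 1/36 among Ifeoma, Segun, Lanre.
Ifeoma is living and takes 1/36.
Segun is living and takes 1/36.
Lanre is living and takes 1/36.
Yetunde is living and takes 1/3.
Folake is living and takes 1/3.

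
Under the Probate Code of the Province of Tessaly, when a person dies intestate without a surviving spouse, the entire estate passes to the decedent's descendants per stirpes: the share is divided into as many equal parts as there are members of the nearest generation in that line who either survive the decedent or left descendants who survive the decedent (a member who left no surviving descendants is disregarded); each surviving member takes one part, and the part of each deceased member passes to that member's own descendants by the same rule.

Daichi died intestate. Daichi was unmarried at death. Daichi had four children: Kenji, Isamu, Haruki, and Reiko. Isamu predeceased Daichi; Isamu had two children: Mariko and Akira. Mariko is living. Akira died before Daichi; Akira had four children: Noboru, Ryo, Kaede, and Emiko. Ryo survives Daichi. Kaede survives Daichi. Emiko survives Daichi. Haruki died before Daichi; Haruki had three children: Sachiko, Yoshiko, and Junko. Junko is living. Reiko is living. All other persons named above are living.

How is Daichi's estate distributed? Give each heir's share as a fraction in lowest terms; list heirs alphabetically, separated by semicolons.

There is no surviving spouse, so the entire estate passes to Daichi's descendants per stirpes.
The estate is divided into 4 equal shares of 1/4 among Kenji, Isamu, Haruki, Reiko.
Kenji is living and takes 1/4.
Isamu predeceased; the 1/4 allotted to Isamu's branch passes to Isamu's issue by representation.
The 1/4 is divided into 2 equal shares of 1/8 among Mariko, Akira.
Mariko is living and takes 1/8.
Akira predeceased; the 1/8 allotted to Akira's branch passes to Akira's issue by representation.
The 1/8 is divided into 4 equal shares of 1/32 among Noboru, Ryo, Kaede, Emiko.
Noboru is living and takes 1/32.
Ryo is living and takes 1/32.
Kaede is living and takes 1/32.
Emiko is living and takes 1/32.
Haruki predeceased; the 1/4 allotted to Haruki's branch passes to Haruki's issue by representation.
The 1/4 is divided into 3 equal shares of 1/12 among Sachiko, Yoshiko, Junko.
Sachiko is living and takes 1/12.
Yoshiko is living and takes 1/12.
Junko is living and takes 1/12.
Reiko is living and takes 1/4.

Emiko 1/32; Junko 1/12; Kaede 1/32; Kenji 1/4; Mariko 1/8; Noboru 1/32; Reiko 1/4; Ryo 1/32; Sachiko 1/12; Yoshiko 1/12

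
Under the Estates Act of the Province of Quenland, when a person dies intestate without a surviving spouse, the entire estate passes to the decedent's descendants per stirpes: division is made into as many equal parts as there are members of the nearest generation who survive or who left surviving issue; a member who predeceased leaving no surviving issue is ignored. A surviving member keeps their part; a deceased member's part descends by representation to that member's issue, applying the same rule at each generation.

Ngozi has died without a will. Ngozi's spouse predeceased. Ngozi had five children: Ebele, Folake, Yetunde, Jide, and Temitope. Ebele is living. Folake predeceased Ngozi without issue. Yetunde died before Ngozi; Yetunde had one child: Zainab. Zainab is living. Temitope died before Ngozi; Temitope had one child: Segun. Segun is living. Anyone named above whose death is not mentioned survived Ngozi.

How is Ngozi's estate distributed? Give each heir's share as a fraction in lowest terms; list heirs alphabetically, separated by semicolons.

There is no surviving spouse, so the entire estate passes to Ngozi's descendants per stirpes.
Folake left no surviving issue, so that branch lapses and is disregarded.
The estate is divided into 4 equal shares of 1/4 among Ebele, Yetunde, Jide, Temitope.
Ebele is living and takes 1/4.
Yetunde predeceased; the 1/4 allotted to Yetunde's branch passes to Yetunde's issue by representation.
Zainab is the sole taker at this level and receives the full 1/4.
Jide is living and takes 1/4.
Temitope predeceased; the 1/4 allotted to Temitope's branch passes to Temitope's issue by representation.
Segun is the sole taker at this level and receives the full 1/4.

Ebele 1/4; Jide 1/4; Segun 1/4; Zainab 1/4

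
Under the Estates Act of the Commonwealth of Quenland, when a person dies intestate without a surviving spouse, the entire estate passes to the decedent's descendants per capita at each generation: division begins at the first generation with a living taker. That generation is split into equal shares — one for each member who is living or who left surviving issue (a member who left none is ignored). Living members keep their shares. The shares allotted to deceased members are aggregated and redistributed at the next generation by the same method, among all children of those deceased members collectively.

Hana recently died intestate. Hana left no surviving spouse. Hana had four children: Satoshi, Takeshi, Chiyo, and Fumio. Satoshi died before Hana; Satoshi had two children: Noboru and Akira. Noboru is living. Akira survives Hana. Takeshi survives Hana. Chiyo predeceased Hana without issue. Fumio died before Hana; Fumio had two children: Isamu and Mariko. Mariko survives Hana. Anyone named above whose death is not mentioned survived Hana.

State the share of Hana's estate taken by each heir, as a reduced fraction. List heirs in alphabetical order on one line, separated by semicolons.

There is no surviving spouse, so the entire estate passes to Hana's descendants per capita at each generation.
At generation 1 (Satoshi, Takeshi, Fumio) there are 3 shares of (1)/3 = 1/3 each.
Living: Takeshi — each takes 1/3.
Deceased: Satoshi and Fumio. Their combined 2/3 is pooled and carried to generation 2.
At generation 2 (Noboru, Akira, Isamu, Mariko) there are 4 shares of (2/3)/4 = 1/6 each.
Living: Noboru, Akira, Isamu, and Mariko — each takes 1/6.

Akira 1/6; Isamu 1/6; Mariko 1/6; Noboru 1/6; Takeshi 1/3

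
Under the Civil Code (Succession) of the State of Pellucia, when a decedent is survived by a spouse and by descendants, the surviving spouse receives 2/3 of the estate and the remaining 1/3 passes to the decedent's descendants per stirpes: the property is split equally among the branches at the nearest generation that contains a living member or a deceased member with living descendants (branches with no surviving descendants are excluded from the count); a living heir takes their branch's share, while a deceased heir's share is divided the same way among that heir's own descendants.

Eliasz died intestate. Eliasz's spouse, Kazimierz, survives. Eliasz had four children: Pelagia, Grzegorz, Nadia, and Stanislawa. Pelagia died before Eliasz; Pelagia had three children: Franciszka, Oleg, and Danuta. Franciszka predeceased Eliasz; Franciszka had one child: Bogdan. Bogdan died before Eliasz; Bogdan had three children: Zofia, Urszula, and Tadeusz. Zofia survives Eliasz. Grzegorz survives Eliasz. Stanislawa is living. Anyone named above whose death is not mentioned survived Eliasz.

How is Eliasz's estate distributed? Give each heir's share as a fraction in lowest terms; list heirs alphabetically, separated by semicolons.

Kazimierz, as surviving spouse, takes 2/3.
The remaining 1/3 passes to Eliasz's descendants per stirpes.
The 1/3 is divided into 4 equal shares of 1/12 among Pelagia, Grzegorz, Nadia, Stanislawa.
Pelagia predeceased; the 1/12 allotted to Pelagia's branch passes to Pelagia's issue by representation.
The 1/12 is divided into 3 equal shares of 1/36 among Franciszka, Oleg, Danuta.
Franciszka predeceased; the 1/36 allotted to Franciszka's branch passes to Franciszka's issue by representation.
Bogdan's line is the sole branch at this level, so the full 1/36 passes to Bogdan's issue by representation.
The 1/36 is divided into 3 equal shares of 1/108 among Zofia, Urszula, Tadeusz.
Zofia is living and takes 1/108.
Urszula is living and takes 1/108.
Tadeusz is living and takes 1/108.
Oleg is living and takes 1/36.
Danuta is living and takes 1/36.
Grzegorz is living and takes 1/12.
Nadia is living and takes 1/12.
Stanislawa is living and takes 1/12.

Danuta 1/36; Grzegorz 1/12; Kazimierz 2/3; Nadia 1/12; Oleg 1/36; Stanislawa 1/12; Tadeusz 1/108; Urszula 1/108; Zofia 1/108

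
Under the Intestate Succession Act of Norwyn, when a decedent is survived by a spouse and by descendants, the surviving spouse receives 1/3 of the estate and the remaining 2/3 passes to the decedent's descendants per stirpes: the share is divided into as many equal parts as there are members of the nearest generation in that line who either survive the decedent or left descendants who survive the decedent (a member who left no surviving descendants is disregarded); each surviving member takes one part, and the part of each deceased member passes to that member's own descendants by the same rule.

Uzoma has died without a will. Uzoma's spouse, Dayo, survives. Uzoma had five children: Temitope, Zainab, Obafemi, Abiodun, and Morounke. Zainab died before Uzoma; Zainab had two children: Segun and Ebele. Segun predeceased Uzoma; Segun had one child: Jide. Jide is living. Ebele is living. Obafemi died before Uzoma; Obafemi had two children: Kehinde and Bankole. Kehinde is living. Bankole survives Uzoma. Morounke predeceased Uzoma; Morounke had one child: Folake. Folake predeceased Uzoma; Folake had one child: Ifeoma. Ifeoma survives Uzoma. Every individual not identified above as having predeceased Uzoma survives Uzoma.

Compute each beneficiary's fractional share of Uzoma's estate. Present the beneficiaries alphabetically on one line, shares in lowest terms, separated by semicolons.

Dayo, as surviving spouse, takes 1/3.
The remaining 2/3 passes to Uzoma's descendants per stirpes.
The 2/3 is divided into 5 equal shares of 2/15 among Temitope, Zainab, Obafemi, Abiodun, Morounke.
Temitope is living and takes 2/15.
Zainab predeceased; the 2/15 allotted to Zainab's branch passes to Zainab's issue by representation.
The 2/15 is divided into 2 equal shares of 1/15 among Segun, Ebele.
Segun predeceased; the 1/15 allotted to Segun's branch passes to Segun's issue by representation.
Jide is the sole taker at this level and receives the full 1/15.
Ebele is living and takes 1/15.
Obafemi predeceased; the 2/15 allotted to Obafemi's branch passes to Obafemi's issue by representation.
The 2/15 is divided into 2 equal shares of 1/15 among Kehinde, Bankole.
Kehinde is living and takes 1/15.
Bankole is living and takes 1/15.
Abiodun is living and takes 2/15.
Morounke predeceased; the 2/15 allotted to Morounke's branch passes to Morounke's issue by representation.
Folake's line is the sole branch at this level, so the full 2/15 passes to Folake's issue by representation.
Ifeoma is the sole taker at this level and receives the full 2/15.

Abiodun 2/15; Bankole 1/15; Dayo 1/3; Ebele 1/15; Ifeoma 2/15; Jide 1/15; Kehinde 1/15; Temitope 2/15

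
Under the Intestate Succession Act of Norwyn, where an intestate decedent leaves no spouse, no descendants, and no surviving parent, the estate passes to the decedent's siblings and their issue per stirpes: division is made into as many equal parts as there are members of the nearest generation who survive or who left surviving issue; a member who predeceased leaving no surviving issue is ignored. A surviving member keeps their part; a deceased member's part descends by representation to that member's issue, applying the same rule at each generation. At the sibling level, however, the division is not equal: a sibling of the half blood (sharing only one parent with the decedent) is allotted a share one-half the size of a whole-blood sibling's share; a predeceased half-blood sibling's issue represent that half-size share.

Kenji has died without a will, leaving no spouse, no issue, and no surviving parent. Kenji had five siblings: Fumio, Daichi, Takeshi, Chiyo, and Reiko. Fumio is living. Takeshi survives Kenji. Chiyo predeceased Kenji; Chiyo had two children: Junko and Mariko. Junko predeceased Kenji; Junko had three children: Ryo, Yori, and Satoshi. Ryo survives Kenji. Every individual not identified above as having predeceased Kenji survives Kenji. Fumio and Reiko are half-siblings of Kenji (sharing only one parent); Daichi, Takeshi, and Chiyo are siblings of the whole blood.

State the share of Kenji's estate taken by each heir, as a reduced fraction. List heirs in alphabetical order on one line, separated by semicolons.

No spouse, descendants, or parent survives, so the estate passes to Kenji's siblings per stirpes.
Half-blood siblings count for one-half the weight of whole-blood siblings at the initial division.
Dividing 1 in proportion to weights (total weight 4): Fumio (weight 1/2) → 1/8; Daichi (weight 1) → 1/4; Takeshi (weight 1) → 1/4; Chiyo (weight 1) → 1/4; Reiko (weight 1/2) → 1/8.
Fumio is living and takes 1/8.
Daichi is living and takes 1/4.
Takeshi is living and takes 1/4.
Chiyo predeceased; the 1/4 allotted to Chiyo's branch passes to Chiyo's issue by representation.
The 1/4 is divided into 2 equal shares of 1/8 among Junko, Mariko.
Junko predeceased; the 1/8 allotted to Junko's branch passes to Junko's issue by representation.
The 1/8 is divided into 3 equal shares of 1/24 among Ryo, Yori, Satoshi.
Ryo is living and takes 1/24.
Yori is living and takes 1/24.
Satoshi is living and takes 1/24.
Mariko is living and takes 1/8.
Reiko is living and takes 1/8.

Daichi 1/4; Fumio 1/8; Mariko 1/8; Reiko 1/8; Ryo 1/24; Satoshi 1/24; Takeshi 1/4; Yori 1/24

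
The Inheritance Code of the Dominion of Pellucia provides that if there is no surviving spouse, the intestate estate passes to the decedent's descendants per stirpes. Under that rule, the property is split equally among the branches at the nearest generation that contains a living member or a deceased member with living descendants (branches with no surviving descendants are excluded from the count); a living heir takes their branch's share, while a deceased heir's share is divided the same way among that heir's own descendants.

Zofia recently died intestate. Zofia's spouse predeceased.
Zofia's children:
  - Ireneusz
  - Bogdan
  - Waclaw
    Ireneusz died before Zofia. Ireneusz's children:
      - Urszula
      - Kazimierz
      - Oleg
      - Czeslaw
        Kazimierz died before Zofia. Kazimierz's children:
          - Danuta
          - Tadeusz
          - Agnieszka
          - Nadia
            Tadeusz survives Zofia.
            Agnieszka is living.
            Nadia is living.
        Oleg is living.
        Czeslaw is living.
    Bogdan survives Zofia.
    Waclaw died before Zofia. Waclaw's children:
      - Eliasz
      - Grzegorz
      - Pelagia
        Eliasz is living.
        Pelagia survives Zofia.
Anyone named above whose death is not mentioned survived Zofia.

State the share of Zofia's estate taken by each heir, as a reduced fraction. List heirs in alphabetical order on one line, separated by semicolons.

There is no surviving spouse, so the entire estate passes to Zofia's descendants per stirpes.
The estate is divided into 3 equal shares of 1/3 among Ireneusz, Bogdan, Waclaw.
Ireneusz predeceased; the 1/3 allotted to Ireneusz's branch passes to Ireneusz's issue by representation.
The 1/3 is divided into 4 equal shares of 1/12 among Urszula, Kazimierz, Oleg, Czeslaw.
Urszula is living and takes 1/12.
Kazimierz predeceased; the 1/12 allotted to Kazimierz's branch passes to Kazimierz's issue by representation.
The 1/12 is divided into 4 equal shares of 1/48 among Danuta, Tadeusz, Agnieszka, Nadia.
Danuta is living and takes 1/48.
Tadeusz is living and takes 1/48.
Agnieszka is living and takes 1/48.
Nadia is living and takes 1/48.
Oleg is living and takes 1/12.
Czeslaw is living and takes 1/12.
Bogdan is living and takes 1/3.
Waclaw predeceased; the 1/3 allotted to Waclaw's branch passes to Waclaw's issue by representation.
The 1/3 is divided into 3 equal shares of 1/9 among Eliasz, Grzegorz, Pelagia.
Eliasz is living and takes 1/9.
Grzegorz is living and takes 1/9.
Pelagia is living and takes 1/9.

Agnieszka 1/48; Bogdan 1/3; Czeslaw 1/12; Danuta 1/48; Eliasz 1/9; Grzegorz 1/9; Nadia 1/48; Oleg 1/12; Pelagia 1/9; Tadeusz 1/48; Urszula 1/12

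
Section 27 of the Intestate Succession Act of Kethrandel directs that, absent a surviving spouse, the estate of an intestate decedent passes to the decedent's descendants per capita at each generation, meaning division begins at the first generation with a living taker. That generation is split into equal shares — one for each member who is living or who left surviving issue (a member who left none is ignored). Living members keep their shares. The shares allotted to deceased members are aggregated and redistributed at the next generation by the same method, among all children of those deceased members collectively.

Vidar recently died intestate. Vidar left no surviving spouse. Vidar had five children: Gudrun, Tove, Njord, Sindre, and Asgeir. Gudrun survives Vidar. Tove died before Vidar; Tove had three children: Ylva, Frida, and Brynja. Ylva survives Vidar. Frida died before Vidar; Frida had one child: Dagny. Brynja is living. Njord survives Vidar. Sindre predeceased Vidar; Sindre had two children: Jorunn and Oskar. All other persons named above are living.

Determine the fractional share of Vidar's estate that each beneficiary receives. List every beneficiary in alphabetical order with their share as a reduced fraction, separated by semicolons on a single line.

There is no surviving spouse, so the entire estate passes to Vidar's descendants per capita at each generation.
At generation 1 (Gudrun, Tove, Njord, Sindre, Asgeir) there are 5 shares of (1)/5 = 1/5 each.
Living: Gudrun, Njord, and Asgeir — each takes 1/5.
Deceased: Tove and Sindre. Their combined 2/5 is pooled and carried to generation 2.
At generation 2 (Ylva, Frida, Brynja, Jorunn, Oskar) there are 5 shares of (2/5)/5 = 2/25 each.
Living: Ylva, Brynja, Jorunn, and Oskar — each takes 2/25.
Deceased: Frida. That 2/25 share is carried to generation 3.
At generation 3 (Dagny) there are 1 shares of (2/25)/1 = 2/25 each.
Living: Dagny — each takes 2/25.

Asgeir 1/5; Brynja 2/25; Dagny 2/25; Gudrun 1/5; Jorunn 2/25; Njord 1/5; Oskar 2/25; Ylva 2/25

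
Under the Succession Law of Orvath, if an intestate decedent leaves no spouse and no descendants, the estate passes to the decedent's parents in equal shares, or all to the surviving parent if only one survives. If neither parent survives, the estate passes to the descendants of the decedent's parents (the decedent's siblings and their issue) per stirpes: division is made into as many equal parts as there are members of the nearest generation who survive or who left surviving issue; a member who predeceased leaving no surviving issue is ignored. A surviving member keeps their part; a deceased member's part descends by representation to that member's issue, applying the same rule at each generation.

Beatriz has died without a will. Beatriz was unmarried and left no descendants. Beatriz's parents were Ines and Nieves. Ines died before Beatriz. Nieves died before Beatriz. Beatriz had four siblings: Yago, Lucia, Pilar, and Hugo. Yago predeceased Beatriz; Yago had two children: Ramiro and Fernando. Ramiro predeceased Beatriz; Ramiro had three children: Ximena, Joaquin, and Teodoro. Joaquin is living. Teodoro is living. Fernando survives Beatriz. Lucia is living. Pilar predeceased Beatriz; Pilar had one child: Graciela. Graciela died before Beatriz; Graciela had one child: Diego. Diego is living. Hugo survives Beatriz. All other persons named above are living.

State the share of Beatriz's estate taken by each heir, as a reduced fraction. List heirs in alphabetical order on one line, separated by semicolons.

Neither parent survives and there are no descendants, so the estate passes to Beatriz's siblings and their issue per stirpes.
The estate is divided into 4 equal shares of 1/4 among Yago, Lucia, Pilar, Hugo.
Yago predeceased; the 1/4 allotted to Yago's branch passes to Yago's issue by representation.
The 1/4 is divided into 2 equal shares of 1/8 among Ramiro, Fernando.
Ramiro predeceased; the 1/8 allotted to Ramiro's branch passes to Ramiro's issue by representation.
The 1/8 is divided into 3 equal shares of 1/24 among Ximena, Joaquin, Teodoro.
Ximena is living and takes 1/24.
Joaquin is living and takes 1/24.
Teodoro is living and takes 1/24.
Fernando is living and takes 1/8.
Lucia is living and takes 1/4.
Pilar predeceased; the 1/4 allotted to Pilar's branch passes to Pilar's issue by representation.
Graciela's line is the sole branch at this level, so the full 1/4 passes to Graciela's issue by representation.
Diego is the sole taker at this level and receives the full 1/4.
Hugo is living and takes 1/4.

Diego 1/4; Fernando 1/8; Hugo 1/4; Joaquin 1/24; Lucia 1/4; Teodoro 1/24; Ximena 1/24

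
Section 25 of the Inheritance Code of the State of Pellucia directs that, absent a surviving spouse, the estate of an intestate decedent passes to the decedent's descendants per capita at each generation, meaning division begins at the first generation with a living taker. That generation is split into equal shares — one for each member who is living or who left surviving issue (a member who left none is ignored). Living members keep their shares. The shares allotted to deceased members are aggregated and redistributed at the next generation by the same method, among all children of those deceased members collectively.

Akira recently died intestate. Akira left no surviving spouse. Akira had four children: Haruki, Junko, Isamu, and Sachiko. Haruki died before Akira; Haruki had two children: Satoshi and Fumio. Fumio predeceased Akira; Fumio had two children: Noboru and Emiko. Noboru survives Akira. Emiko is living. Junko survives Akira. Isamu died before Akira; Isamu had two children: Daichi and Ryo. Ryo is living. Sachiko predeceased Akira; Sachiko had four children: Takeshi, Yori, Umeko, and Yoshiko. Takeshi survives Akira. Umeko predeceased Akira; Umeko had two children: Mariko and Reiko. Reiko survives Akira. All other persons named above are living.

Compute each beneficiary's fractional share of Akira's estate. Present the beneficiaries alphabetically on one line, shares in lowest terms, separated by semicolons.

There is no surviving spouse, so the entire estate passes to Akira's descendants per capita at each generation.
At generation 1 (Haruki, Junko, Isamu, Sachiko) there are 4 shares of (1)/4 = 1/4 each.
Living: Junko — each takes 1/4.
Deceased: Haruki, Isamu, and Sachiko. Their combined 3/4 is pooled and carried to generation 2.
At generation 2 (Satoshi, Fumio, Daichi, Ryo, Takeshi, Yori, Umeko, Yoshiko) there are 8 shares of (3/4)/8 = 3/32 each.
Living: Satoshi, Daichi, Ryo, Takeshi, Yori, and Yoshiko — each takes 3/32.
Deceased: Fumio and Umeko. Their combined 3/16 is pooled and carried to generation 3.
At generation 3 (Noboru, Emiko, Mariko, Reiko) there are 4 shares of (3/16)/4 = 3/64 each.
Living: Noboru, Emiko, Mariko, and Reiko — each takes 3/64.

Daichi 3/32; Emiko 3/64; Junko 1/4; Mariko 3/64; Noboru 3/64; Reiko 3/64; Ryo 3/32; Satoshi 3/32; Takeshi 3/32; Yori 3/32; Yoshiko 3/32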